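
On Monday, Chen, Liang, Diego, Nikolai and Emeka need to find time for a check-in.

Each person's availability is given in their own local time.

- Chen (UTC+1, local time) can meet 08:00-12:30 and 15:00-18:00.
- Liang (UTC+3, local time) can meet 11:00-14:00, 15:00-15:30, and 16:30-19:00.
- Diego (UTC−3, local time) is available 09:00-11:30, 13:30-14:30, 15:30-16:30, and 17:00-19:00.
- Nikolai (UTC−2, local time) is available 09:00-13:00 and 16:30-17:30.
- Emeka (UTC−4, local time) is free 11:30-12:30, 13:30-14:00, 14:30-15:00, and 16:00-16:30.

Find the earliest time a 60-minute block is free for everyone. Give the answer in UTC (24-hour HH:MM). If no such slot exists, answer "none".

none

Chen → UTC: 07:00–11:30, 14:00–17:00.
Liang → UTC: 08:00–11:00, 12:00–12:30, 13:30–16:00.
Diego → UTC: 12:00–14:30, 16:30–17:30, 18:30–19:30, 20:00–22:00.
Nikolai → UTC: 11:00–15:00, 18:30–19:30.
Emeka → UTC: 15:30–16:30, 17:30–18:00, 18:30–19:00, 20:00–20:30.
Chen ∩ Liang: 08:00–11:00, 14:00–16:00.
Chen ∩ Liang ∩ Diego: 14:00–14:30.
Chen ∩ Liang ∩ Diego ∩ Nikolai: 14:00–14:30.
Chen ∩ Liang ∩ Diego ∩ Nikolai ∩ Emeka: (none).
Windows ≥ 60 min: (none).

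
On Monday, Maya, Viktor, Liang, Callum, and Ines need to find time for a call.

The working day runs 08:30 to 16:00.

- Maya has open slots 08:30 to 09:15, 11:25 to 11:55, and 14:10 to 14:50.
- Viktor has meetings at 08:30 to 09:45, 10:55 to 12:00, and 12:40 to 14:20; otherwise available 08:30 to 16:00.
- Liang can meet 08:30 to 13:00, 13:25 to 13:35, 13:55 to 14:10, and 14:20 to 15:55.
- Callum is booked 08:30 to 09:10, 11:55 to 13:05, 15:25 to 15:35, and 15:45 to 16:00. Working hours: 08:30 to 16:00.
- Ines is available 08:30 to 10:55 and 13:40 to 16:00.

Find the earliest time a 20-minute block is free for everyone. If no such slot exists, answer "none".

Viktor free within 08:30–16:00: 09:45–10:55, 12:00–12:40, 14:20–16:00.
Callum free within 08:30–16:00: 09:10–11:55, 13:05–15:25, 15:35–15:45.
Maya ∩ Viktor: 14:20–14:50.
Maya ∩ Viktor ∩ Liang: 14:20–14:50.
Maya ∩ Viktor ∩ Liang ∩ Callum: 14:20–14:50.
Maya ∩ Viktor ∩ Liang ∩ Callum ∩ Ines: 14:20–14:50.
Windows ≥ 20 min: 14:20–14:50.
Earliest such window starts at 14:20.

14:20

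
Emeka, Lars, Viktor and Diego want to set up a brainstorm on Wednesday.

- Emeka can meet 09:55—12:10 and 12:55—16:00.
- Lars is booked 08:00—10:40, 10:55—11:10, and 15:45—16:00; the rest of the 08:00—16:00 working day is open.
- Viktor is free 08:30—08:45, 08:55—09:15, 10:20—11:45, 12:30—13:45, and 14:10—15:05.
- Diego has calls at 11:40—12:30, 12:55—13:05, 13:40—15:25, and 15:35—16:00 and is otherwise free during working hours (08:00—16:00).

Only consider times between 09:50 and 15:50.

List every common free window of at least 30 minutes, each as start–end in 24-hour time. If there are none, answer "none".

Lars free within 08:00–16:00: 10:40–10:55, 11:10–15:45.
Diego free within 08:00–16:00: 08:00–11:40, 12:30–12:55, 13:05–13:40, 15:25–15:35.
Emeka ∩ Lars: 10:40–10:55, 11:10–12:10, 12:55–15:45.
Emeka ∩ Lars ∩ Viktor: 10:40–10:55, 11:10–11:45, 12:55–13:45, 14:10–15:05.
Emeka ∩ Lars ∩ Viktor ∩ Diego: 10:40–10:55, 11:10–11:40, 13:05–13:40.
Restricted to 09:50–15:50: 10:40–10:55, 11:10–11:40, 13:05–13:40.
Windows ≥ 30 min: 11:10–11:40, 13:05–13:40.

11:10–11:40, 13:05–13:40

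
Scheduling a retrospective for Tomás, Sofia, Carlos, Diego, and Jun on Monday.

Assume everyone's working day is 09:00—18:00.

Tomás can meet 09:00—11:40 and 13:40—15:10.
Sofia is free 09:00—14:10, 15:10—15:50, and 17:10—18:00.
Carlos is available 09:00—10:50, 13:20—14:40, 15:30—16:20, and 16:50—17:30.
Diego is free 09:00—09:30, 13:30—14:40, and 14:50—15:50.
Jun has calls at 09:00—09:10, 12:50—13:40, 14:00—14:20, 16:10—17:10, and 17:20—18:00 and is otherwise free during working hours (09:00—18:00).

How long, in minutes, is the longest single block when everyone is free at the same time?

20 minutes

Jun free within 09:00–18:00: 09:10–12:50, 13:40–14:00, 14:20–16:10, 17:10–17:20.
Tomás ∩ Sofia: 09:00–11:40, 13:40–14:10.
Tomás ∩ Sofia ∩ Carlos: 09:00–10:50, 13:40–14:10.
Tomás ∩ Sofia ∩ Carlos ∩ Diego: 09:00–09:30, 13:40–14:10.
Tomás ∩ Sofia ∩ Carlos ∩ Diego ∩ Jun: 09:10–09:30, 13:40–14:00.
Common window lengths: 20, 20 min; longest is 20.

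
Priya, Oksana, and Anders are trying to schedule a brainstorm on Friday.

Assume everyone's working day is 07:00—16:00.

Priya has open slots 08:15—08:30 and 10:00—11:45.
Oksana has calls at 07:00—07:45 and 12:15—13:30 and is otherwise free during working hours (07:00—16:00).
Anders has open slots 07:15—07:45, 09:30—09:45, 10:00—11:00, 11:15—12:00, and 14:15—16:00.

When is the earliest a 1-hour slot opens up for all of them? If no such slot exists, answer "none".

Oksana free within 07:00–16:00: 07:45–12:15, 13:30–16:00.
Priya ∩ Oksana: 08:15–08:30, 10:00–11:45.
Priya ∩ Oksana ∩ Anders: 10:00–11:00, 11:15–11:45.
Windows ≥ 60 min: 10:00–11:00.
Earliest such window starts at 10:00.

10:00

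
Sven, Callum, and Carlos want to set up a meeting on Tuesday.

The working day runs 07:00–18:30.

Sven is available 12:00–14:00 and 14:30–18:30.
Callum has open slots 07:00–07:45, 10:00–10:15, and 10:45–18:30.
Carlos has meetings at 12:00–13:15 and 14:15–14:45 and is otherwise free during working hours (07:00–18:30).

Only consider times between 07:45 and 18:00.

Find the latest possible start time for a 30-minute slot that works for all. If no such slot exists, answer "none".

Carlos free within 07:00–18:30: 07:00–12:00, 13:15–14:15, 14:45–18:30.
Sven ∩ Callum: 12:00–14:00, 14:30–18:30.
Sven ∩ Callum ∩ Carlos: 13:15–14:00, 14:45–18:30.
Restricted to 07:45–18:00: 13:15–14:00, 14:45–18:00.
Windows ≥ 30 min: 13:15–14:00, 14:45–18:00.
Latest start in the last window 14:45–18:00 is 18:00 − 30 min = 17:30.

17:30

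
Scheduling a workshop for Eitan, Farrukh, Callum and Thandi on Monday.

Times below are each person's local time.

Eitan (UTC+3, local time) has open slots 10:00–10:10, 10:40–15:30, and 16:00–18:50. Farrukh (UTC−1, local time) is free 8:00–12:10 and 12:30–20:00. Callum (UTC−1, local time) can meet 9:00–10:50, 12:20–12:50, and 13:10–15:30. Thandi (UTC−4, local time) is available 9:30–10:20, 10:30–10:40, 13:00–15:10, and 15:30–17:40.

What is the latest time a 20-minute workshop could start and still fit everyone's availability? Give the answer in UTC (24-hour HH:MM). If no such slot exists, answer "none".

Eitan → UTC: 07:00–07:10, 07:40–12:30, 13:00–15:50.
Farrukh → UTC: 09:00–13:10, 13:30–21:00.
Callum → UTC: 10:00–11:50, 13:20–13:50, 14:10–16:30.
Thandi → UTC: 13:30–14:20, 14:30–14:40, 17:00–19:10, 19:30–21:40.
Eitan ∩ Farrukh: 09:00–12:30, 13:00–13:10, 13:30–15:50.
Eitan ∩ Farrukh ∩ Callum: 10:00–11:50, 13:30–13:50, 14:10–15:50.
Eitan ∩ Farrukh ∩ Callum ∩ Thandi: 13:30–13:50, 14:10–14:20, 14:30–14:40.
Windows ≥ 20 min: 13:30–13:50.
Latest start in the last window 13:30–13:50 is 13:50 − 20 min = 13:30.

13:30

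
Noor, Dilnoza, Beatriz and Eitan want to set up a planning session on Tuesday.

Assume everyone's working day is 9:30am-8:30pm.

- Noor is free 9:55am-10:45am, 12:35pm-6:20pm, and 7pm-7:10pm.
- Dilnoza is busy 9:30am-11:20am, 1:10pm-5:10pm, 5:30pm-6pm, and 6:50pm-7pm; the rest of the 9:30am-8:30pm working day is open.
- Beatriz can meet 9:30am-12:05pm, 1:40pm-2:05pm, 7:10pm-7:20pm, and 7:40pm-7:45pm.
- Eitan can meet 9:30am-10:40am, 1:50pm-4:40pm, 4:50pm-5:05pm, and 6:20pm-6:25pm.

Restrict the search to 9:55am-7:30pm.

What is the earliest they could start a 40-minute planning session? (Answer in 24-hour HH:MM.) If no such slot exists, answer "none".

Dilnoza free within 09:30–20:30: 11:20–13:10, 17:10–17:30, 18:00–18:50, 19:00–20:30.
Noor ∩ Dilnoza: 12:35–13:10, 17:10–17:30, 18:00–18:20, 19:00–19:10.
Noor ∩ Dilnoza ∩ Beatriz: (none).
Noor ∩ Dilnoza ∩ Beatriz ∩ Eitan: (none).
Restricted to 09:55–19:30: (none).
Windows ≥ 40 min: (none).

none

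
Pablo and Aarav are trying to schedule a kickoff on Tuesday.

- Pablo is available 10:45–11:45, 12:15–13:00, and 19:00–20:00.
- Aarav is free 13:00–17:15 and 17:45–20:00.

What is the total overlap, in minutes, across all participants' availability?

60 minutes

Pablo ∩ Aarav: 19:00–20:00.
Total common minutes: 60.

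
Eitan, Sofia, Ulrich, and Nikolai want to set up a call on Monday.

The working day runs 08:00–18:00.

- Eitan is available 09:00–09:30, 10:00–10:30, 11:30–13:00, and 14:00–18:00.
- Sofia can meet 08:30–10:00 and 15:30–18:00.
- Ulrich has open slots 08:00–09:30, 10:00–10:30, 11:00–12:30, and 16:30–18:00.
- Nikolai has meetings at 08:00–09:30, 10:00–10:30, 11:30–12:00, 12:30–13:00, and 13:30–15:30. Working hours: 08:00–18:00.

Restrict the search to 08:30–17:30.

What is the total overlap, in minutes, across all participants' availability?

60 minutes

Nikolai free within 08:00–18:00: 09:30–10:00, 10:30–11:30, 12:00–12:30, 13:00–13:30, 15:30–18:00.
Eitan ∩ Sofia: 09:00–09:30, 15:30–18:00.
Eitan ∩ Sofia ∩ Ulrich: 09:00–09:30, 16:30–18:00.
Eitan ∩ Sofia ∩ Ulrich ∩ Nikolai: 16:30–18:00.
Restricted to 08:30–17:30: 16:30–17:30.
Total common minutes: 60.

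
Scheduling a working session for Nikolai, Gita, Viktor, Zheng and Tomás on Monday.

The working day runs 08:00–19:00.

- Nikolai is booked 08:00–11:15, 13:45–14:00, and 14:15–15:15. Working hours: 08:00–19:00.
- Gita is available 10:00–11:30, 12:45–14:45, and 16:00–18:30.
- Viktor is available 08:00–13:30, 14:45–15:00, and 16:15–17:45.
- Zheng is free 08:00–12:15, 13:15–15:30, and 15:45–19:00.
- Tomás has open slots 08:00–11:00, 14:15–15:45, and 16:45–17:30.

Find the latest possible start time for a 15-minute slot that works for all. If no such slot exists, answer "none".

Nikolai free within 08:00–19:00: 11:15–13:45, 14:00–14:15, 15:15–19:00.
Nikolai ∩ Gita: 11:15–11:30, 12:45–13:45, 14:00–14:15, 16:00–18:30.
Nikolai ∩ Gita ∩ Viktor: 11:15–11:30, 12:45–13:30, 16:15–17:45.
Nikolai ∩ Gita ∩ Viktor ∩ Zheng: 11:15–11:30, 13:15–13:30, 16:15–17:45.
Nikolai ∩ Gita ∩ Viktor ∩ Zheng ∩ Tomás: 16:45–17:30.
Windows ≥ 15 min: 16:45–17:30.
Latest start in the last window 16:45–17:30 is 17:30 − 15 min = 17:15.

17:15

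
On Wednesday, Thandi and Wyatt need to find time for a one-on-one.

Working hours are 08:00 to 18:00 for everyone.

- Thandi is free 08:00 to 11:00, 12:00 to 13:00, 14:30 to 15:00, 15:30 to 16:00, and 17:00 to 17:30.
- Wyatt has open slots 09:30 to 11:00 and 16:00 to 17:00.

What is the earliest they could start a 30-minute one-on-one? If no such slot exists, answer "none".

Thandi ∩ Wyatt: 09:30–11:00.
Windows ≥ 30 min: 09:30–11:00.
Earliest such window starts at 09:30.

09:30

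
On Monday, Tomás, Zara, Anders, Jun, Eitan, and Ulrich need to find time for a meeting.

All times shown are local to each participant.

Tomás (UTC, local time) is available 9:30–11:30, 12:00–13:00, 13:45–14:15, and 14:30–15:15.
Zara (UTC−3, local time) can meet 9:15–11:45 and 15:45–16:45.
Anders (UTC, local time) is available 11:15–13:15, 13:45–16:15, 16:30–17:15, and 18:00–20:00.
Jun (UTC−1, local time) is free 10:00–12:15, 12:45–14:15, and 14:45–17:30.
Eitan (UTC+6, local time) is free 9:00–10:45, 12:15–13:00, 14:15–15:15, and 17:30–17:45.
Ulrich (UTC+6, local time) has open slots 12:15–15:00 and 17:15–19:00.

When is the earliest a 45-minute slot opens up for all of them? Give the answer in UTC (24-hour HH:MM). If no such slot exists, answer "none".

Tomás → UTC: 09:30–11:30, 12:00–13:00, 13:45–14:15, 14:30–15:15.
Zara → UTC: 12:15–14:45, 18:45–19:45.
Anders → UTC: 11:15–13:15, 13:45–16:15, 16:30–17:15, 18:00–20:00.
Jun → UTC: 11:00–13:15, 13:45–15:15, 15:45–18:30.
Eitan → UTC: 03:00–04:45, 06:15–07:00, 08:15–09:15, 11:30–11:45.
Ulrich → UTC: 06:15–09:00, 11:15–13:00.
Tomás ∩ Zara: 12:15–13:00, 13:45–14:15, 14:30–14:45.
Tomás ∩ Zara ∩ Anders: 12:15–13:00, 13:45–14:15, 14:30–14:45.
Tomás ∩ Zara ∩ Anders ∩ Jun: 12:15–13:00, 13:45–14:15, 14:30–14:45.
Tomás ∩ Zara ∩ Anders ∩ Jun ∩ Eitan: (none).
Tomás ∩ Zara ∩ Anders ∩ Jun ∩ Eitan ∩ Ulrich: (none).
Windows ≥ 45 min: (none).

none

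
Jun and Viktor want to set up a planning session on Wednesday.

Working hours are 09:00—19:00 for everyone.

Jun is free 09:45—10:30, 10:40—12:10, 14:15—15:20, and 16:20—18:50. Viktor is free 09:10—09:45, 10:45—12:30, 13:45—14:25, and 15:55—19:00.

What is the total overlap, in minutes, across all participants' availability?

Jun ∩ Viktor: 10:45–12:10, 14:15–14:25, 16:20–18:50.
Total common minutes: 85 + 10 + 150 = 245.

245 minutes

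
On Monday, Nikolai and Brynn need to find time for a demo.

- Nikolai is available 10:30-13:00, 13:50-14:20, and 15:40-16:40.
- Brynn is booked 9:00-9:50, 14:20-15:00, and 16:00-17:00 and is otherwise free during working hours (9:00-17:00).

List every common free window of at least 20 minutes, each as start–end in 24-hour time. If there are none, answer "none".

Brynn free within 09:00–17:00: 09:50–14:20, 15:00–16:00.
Nikolai ∩ Brynn: 10:30–13:00, 13:50–14:20, 15:40–16:00.
Windows ≥ 20 min: 10:30–13:00, 13:50–14:20, 15:40–16:00.

10:30–13:00, 13:50–14:20, 15:40–16:00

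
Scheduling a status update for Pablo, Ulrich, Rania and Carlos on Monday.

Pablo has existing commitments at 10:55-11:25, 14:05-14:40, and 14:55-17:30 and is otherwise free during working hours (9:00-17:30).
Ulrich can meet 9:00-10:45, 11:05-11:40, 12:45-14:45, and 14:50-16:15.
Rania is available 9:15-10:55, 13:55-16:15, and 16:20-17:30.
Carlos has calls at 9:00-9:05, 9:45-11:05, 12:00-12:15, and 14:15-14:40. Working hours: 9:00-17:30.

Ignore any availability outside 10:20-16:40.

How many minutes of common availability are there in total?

Pablo free within 09:00–17:30: 09:00–10:55, 11:25–14:05, 14:40–14:55.
Carlos free within 09:00–17:30: 09:05–09:45, 11:05–12:00, 12:15–14:15, 14:40–17:30.
Pablo ∩ Ulrich: 09:00–10:45, 11:25–11:40, 12:45–14:05, 14:40–14:45, 14:50–14:55.
Pablo ∩ Ulrich ∩ Rania: 09:15–10:45, 13:55–14:05, 14:40–14:45, 14:50–14:55.
Pablo ∩ Ulrich ∩ Rania ∩ Carlos: 09:15–09:45, 13:55–14:05, 14:40–14:45, 14:50–14:55.
Restricted to 10:20–16:40: 13:55–14:05, 14:40–14:45, 14:50–14:55.
Total common minutes: 10 + 5 + 5 = 20.

20 minutes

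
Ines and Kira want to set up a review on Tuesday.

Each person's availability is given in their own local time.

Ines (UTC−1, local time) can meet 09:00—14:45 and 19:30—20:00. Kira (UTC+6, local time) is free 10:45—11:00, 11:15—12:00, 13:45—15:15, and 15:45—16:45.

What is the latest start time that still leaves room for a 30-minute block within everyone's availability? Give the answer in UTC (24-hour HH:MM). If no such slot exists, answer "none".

10:15

Ines → UTC: 10:00–15:45, 20:30–21:00.
Kira → UTC: 04:45–05:00, 05:15–06:00, 07:45–09:15, 09:45–10:45.
Ines ∩ Kira: 10:00–10:45.
Windows ≥ 30 min: 10:00–10:45.
Latest start in the last window 10:00–10:45 is 10:45 − 30 min = 10:15.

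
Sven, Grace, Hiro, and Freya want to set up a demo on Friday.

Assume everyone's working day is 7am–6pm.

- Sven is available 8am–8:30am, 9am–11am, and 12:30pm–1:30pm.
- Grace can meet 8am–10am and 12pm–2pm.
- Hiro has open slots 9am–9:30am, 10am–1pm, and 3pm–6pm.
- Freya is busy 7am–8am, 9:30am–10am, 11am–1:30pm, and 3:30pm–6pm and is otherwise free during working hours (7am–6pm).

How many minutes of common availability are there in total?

30 minutes

Freya free within 07:00–18:00: 08:00–09:30, 10:00–11:00, 13:30–15:30.
Sven ∩ Grace: 08:00–08:30, 09:00–10:00, 12:30–13:30.
Sven ∩ Grace ∩ Hiro: 09:00–09:30, 12:30–13:00.
Sven ∩ Grace ∩ Hiro ∩ Freya: 09:00–09:30.
Total common minutes: 30.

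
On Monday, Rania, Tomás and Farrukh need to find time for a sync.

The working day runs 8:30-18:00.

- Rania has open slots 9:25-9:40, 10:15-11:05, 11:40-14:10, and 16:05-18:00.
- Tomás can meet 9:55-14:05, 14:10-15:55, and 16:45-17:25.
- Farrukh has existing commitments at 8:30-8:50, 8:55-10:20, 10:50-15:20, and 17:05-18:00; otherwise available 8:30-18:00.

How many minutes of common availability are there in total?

Farrukh free within 08:30–18:00: 08:50–08:55, 10:20–10:50, 15:20–17:05.
Rania ∩ Tomás: 10:15–11:05, 11:40–14:05, 16:45–17:25.
Rania ∩ Tomás ∩ Farrukh: 10:20–10:50, 16:45–17:05.
Total common minutes: 30 + 20 = 50.

50 minutes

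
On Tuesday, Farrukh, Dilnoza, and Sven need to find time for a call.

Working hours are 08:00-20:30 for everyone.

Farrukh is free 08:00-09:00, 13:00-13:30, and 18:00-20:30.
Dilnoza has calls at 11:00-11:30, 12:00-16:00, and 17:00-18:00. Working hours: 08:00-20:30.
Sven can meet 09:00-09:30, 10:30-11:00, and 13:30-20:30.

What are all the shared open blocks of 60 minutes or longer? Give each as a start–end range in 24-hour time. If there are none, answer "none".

Dilnoza free within 08:00–20:30: 08:00–11:00, 11:30–12:00, 16:00–17:00, 18:00–20:30.
Farrukh ∩ Dilnoza: 08:00–09:00, 18:00–20:30.
Farrukh ∩ Dilnoza ∩ Sven: 18:00–20:30.
Windows ≥ 60 min: 18:00–20:30.

18:00–20:30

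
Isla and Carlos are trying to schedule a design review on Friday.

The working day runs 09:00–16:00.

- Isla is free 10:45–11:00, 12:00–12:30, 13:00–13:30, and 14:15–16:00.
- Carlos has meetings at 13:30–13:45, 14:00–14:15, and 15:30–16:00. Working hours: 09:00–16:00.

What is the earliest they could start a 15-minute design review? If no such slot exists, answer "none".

Carlos free within 09:00–16:00: 09:00–13:30, 13:45–14:00, 14:15–15:30.
Isla ∩ Carlos: 10:45–11:00, 12:00–12:30, 13:00–13:30, 14:15–15:30.
Windows ≥ 15 min: 10:45–11:00, 12:00–12:30, 13:00–13:30, 14:15–15:30.
Earliest such window starts at 10:45.

10:45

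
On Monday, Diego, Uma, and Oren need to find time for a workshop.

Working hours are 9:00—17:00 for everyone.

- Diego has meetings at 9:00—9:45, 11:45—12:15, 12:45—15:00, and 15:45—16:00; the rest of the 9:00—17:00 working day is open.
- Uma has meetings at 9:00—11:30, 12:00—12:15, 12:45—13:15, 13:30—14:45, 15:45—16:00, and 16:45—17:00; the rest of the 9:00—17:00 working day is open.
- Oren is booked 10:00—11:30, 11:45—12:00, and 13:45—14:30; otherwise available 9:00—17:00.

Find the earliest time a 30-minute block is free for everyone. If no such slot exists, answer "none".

Diego free within 09:00–17:00: 09:45–11:45, 12:15–12:45, 15:00–15:45, 16:00–17:00.
Uma free within 09:00–17:00: 11:30–12:00, 12:15–12:45, 13:15–13:30, 14:45–15:45, 16:00–16:45.
Oren free within 09:00–17:00: 09:00–10:00, 11:30–11:45, 12:00–13:45, 14:30–17:00.
Diego ∩ Uma: 11:30–11:45, 12:15–12:45, 15:00–15:45, 16:00–16:45.
Diego ∩ Uma ∩ Oren: 11:30–11:45, 12:15–12:45, 15:00–15:45, 16:00–16:45.
Windows ≥ 30 min: 12:15–12:45, 15:00–15:45, 16:00–16:45.
Earliest such window starts at 12:15.

12:15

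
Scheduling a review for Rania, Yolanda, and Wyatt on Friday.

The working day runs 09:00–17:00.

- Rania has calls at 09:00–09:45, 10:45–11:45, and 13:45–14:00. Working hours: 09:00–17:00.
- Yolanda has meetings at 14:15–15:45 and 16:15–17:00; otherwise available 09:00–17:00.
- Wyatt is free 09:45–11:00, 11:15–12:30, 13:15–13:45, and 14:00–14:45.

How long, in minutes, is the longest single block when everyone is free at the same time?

Rania free within 09:00–17:00: 09:45–10:45, 11:45–13:45, 14:00–17:00.
Yolanda free within 09:00–17:00: 09:00–14:15, 15:45–16:15.
Rania ∩ Yolanda: 09:45–10:45, 11:45–13:45, 14:00–14:15, 15:45–16:15.
Rania ∩ Yolanda ∩ Wyatt: 09:45–10:45, 11:45–12:30, 13:15–13:45, 14:00–14:15.
Common window lengths: 60, 45, 30, 15 min; longest is 60.

60 minutes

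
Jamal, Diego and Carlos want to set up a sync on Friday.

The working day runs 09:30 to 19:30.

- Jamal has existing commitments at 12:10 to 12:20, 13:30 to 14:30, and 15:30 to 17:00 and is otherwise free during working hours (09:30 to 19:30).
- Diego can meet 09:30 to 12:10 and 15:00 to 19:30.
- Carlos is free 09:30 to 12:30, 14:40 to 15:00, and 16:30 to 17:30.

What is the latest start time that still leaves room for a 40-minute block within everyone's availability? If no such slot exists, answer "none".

11:30

Jamal free within 09:30–19:30: 09:30–12:10, 12:20–13:30, 14:30–15:30, 17:00–19:30.
Jamal ∩ Diego: 09:30–12:10, 15:00–15:30, 17:00–19:30.
Jamal ∩ Diego ∩ Carlos: 09:30–12:10, 17:00–17:30.
Windows ≥ 40 min: 09:30–12:10.
Latest start in the last window 09:30–12:10 is 12:10 − 40 min = 11:30.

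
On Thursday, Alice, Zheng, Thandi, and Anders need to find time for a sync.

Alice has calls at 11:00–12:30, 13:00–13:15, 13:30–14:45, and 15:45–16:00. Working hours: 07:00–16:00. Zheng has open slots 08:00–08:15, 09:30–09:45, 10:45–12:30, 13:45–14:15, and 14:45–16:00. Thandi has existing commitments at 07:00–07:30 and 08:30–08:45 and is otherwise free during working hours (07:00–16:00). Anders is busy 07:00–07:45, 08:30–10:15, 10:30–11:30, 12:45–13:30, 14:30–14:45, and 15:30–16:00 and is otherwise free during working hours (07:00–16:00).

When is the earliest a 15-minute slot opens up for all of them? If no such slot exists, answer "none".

08:00

Alice free within 07:00–16:00: 07:00–11:00, 12:30–13:00, 13:15–13:30, 14:45–15:45.
Thandi free within 07:00–16:00: 07:30–08:30, 08:45–16:00.
Anders free within 07:00–16:00: 07:45–08:30, 10:15–10:30, 11:30–12:45, 13:30–14:30, 14:45–15:30.
Alice ∩ Zheng: 08:00–08:15, 09:30–09:45, 10:45–11:00, 14:45–15:45.
Alice ∩ Zheng ∩ Thandi: 08:00–08:15, 09:30–09:45, 10:45–11:00, 14:45–15:45.
Alice ∩ Zheng ∩ Thandi ∩ Anders: 08:00–08:15, 14:45–15:30.
Windows ≥ 15 min: 08:00–08:15, 14:45–15:30.
Earliest such window starts at 08:00.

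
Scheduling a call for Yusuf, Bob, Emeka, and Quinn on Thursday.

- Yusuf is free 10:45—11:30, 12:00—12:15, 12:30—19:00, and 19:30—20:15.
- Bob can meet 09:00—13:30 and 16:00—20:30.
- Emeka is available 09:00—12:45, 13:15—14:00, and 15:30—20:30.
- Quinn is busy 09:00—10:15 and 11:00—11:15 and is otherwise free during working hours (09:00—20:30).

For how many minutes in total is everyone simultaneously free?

300 minutes

Quinn free within 09:00–20:30: 10:15–11:00, 11:15–20:30.
Yusuf ∩ Bob: 10:45–11:30, 12:00–12:15, 12:30–13:30, 16:00–19:00, 19:30–20:15.
Yusuf ∩ Bob ∩ Emeka: 10:45–11:30, 12:00–12:15, 12:30–12:45, 13:15–13:30, 16:00–19:00, 19:30–20:15.
Yusuf ∩ Bob ∩ Emeka ∩ Quinn: 10:45–11:00, 11:15–11:30, 12:00–12:15, 12:30–12:45, 13:15–13:30, 16:00–19:00, 19:30–20:15.
Total common minutes: 15 + 15 + 15 + 15 + 15 + 180 + 45 = 300.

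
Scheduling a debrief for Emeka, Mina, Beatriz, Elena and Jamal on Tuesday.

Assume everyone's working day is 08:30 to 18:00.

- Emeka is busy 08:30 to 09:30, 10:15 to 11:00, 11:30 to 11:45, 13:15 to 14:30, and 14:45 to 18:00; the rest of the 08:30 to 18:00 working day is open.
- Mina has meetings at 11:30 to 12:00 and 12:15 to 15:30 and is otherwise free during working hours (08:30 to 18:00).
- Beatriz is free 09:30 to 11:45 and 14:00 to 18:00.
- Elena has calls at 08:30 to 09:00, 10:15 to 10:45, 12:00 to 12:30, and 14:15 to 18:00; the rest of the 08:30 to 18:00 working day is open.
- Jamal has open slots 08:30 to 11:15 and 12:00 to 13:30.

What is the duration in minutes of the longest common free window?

Emeka free within 08:30–18:00: 09:30–10:15, 11:00–11:30, 11:45–13:15, 14:30–14:45.
Mina free within 08:30–18:00: 08:30–11:30, 12:00–12:15, 15:30–18:00.
Elena free within 08:30–18:00: 09:00–10:15, 10:45–12:00, 12:30–14:15.
Emeka ∩ Mina: 09:30–10:15, 11:00–11:30, 12:00–12:15.
Emeka ∩ Mina ∩ Beatriz: 09:30–10:15, 11:00–11:30.
Emeka ∩ Mina ∩ Beatriz ∩ Elena: 09:30–10:15, 11:00–11:30.
Emeka ∩ Mina ∩ Beatriz ∩ Elena ∩ Jamal: 09:30–10:15, 11:00–11:15.
Common window lengths: 45, 15 min; longest is 45.

45 minutes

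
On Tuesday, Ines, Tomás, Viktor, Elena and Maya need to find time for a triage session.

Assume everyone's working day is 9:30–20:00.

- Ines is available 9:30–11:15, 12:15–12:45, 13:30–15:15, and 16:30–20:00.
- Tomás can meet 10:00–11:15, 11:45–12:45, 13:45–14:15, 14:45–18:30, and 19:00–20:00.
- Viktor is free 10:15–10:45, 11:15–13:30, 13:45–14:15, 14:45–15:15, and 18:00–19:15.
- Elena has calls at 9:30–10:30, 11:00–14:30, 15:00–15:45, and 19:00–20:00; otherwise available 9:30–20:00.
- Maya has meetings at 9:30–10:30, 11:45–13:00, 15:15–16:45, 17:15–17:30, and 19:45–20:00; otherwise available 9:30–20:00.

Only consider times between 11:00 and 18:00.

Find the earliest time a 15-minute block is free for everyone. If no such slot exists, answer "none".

14:45

Elena free within 09:30–20:00: 10:30–11:00, 14:30–15:00, 15:45–19:00.
Maya free within 09:30–20:00: 10:30–11:45, 13:00–15:15, 16:45–17:15, 17:30–19:45.
Ines ∩ Tomás: 10:00–11:15, 12:15–12:45, 13:45–14:15, 14:45–15:15, 16:30–18:30, 19:00–20:00.
Ines ∩ Tomás ∩ Viktor: 10:15–10:45, 12:15–12:45, 13:45–14:15, 14:45–15:15, 18:00–18:30, 19:00–19:15.
Ines ∩ Tomás ∩ Viktor ∩ Elena: 10:30–10:45, 14:45–15:00, 18:00–18:30.
Ines ∩ Tomás ∩ Viktor ∩ Elena ∩ Maya: 10:30–10:45, 14:45–15:00, 18:00–18:30.
Restricted to 11:00–18:00: 14:45–15:00.
Windows ≥ 15 min: 14:45–15:00.
Earliest such window starts at 14:45.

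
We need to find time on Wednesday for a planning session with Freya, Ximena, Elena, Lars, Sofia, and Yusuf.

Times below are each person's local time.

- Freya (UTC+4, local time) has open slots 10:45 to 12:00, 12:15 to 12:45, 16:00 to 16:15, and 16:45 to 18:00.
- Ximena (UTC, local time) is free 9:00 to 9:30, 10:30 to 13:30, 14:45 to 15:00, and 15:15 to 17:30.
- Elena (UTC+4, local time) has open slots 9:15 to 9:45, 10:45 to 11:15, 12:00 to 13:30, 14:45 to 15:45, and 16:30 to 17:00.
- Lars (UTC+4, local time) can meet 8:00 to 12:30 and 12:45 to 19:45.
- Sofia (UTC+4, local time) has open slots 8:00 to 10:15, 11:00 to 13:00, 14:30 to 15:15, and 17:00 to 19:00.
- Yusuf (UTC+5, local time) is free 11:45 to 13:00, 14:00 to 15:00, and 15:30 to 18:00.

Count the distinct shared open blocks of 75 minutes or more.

0

Freya → UTC: 06:45–08:00, 08:15–08:45, 12:00–12:15, 12:45–14:00.
Ximena → UTC: 09:00–09:30, 10:30–13:30, 14:45–15:00, 15:15–17:30.
Elena → UTC: 05:15–05:45, 06:45–07:15, 08:00–09:30, 10:45–11:45, 12:30–13:00.
Lars → UTC: 04:00–08:30, 08:45–15:45.
Sofia → UTC: 04:00–06:15, 07:00–09:00, 10:30–11:15, 13:00–15:00.
Yusuf → UTC: 06:45–08:00, 09:00–10:00, 10:30–13:00.
Freya ∩ Ximena: 12:00–12:15, 12:45–13:30.
Freya ∩ Ximena ∩ Elena: 12:45–13:00.
Freya ∩ Ximena ∩ Elena ∩ Lars: 12:45–13:00.
Freya ∩ Ximena ∩ Elena ∩ Lars ∩ Sofia: (none).
Freya ∩ Ximena ∩ Elena ∩ Lars ∩ Sofia ∩ Yusuf: (none).
Windows ≥ 75 min: (none).
That's 0 windows.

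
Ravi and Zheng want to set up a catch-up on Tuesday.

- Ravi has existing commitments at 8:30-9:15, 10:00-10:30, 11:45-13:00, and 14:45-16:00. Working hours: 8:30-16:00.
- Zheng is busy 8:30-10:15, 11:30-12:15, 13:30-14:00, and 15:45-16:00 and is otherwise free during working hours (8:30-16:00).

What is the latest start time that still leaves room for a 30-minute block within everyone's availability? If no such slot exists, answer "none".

Ravi free within 08:30–16:00: 09:15–10:00, 10:30–11:45, 13:00–14:45.
Zheng free within 08:30–16:00: 10:15–11:30, 12:15–13:30, 14:00–15:45.
Ravi ∩ Zheng: 10:30–11:30, 13:00–13:30, 14:00–14:45.
Windows ≥ 30 min: 10:30–11:30, 13:00–13:30, 14:00–14:45.
Latest start in the last window 14:00–14:45 is 14:45 − 30 min = 14:15.

14:15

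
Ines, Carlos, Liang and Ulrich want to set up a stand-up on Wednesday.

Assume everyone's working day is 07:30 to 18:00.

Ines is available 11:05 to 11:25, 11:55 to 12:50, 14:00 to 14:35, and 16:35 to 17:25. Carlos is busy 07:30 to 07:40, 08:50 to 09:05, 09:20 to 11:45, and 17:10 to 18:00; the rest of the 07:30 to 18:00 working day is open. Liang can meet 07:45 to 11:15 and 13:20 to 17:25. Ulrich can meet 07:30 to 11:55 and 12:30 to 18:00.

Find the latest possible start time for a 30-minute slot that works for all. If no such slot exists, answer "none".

Carlos free within 07:30–18:00: 07:40–08:50, 09:05–09:20, 11:45–17:10.
Ines ∩ Carlos: 11:55–12:50, 14:00–14:35, 16:35–17:10.
Ines ∩ Carlos ∩ Liang: 14:00–14:35, 16:35–17:10.
Ines ∩ Carlos ∩ Liang ∩ Ulrich: 14:00–14:35, 16:35–17:10.
Windows ≥ 30 min: 14:00–14:35, 16:35–17:10.
Latest start in the last window 16:35–17:10 is 17:10 − 30 min = 16:40.

16:40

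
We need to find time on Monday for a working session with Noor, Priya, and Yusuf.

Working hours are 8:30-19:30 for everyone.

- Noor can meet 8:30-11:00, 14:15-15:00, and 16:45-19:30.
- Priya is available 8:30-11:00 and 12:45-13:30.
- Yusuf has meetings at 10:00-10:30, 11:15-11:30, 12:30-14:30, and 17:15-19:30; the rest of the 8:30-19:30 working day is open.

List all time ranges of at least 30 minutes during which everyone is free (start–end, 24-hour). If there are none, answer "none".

Yusuf free within 08:30–19:30: 08:30–10:00, 10:30–11:15, 11:30–12:30, 14:30–17:15.
Noor ∩ Priya: 08:30–11:00.
Noor ∩ Priya ∩ Yusuf: 08:30–10:00, 10:30–11:00.
Windows ≥ 30 min: 08:30–10:00, 10:30–11:00.

08:30–10:00, 10:30–11:00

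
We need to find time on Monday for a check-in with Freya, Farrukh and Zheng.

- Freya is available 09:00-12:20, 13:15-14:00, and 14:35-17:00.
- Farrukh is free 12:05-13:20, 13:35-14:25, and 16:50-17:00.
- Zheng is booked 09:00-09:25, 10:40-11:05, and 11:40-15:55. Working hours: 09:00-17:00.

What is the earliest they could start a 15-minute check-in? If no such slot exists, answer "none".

Zheng free within 09:00–17:00: 09:25–10:40, 11:05–11:40, 15:55–17:00.
Freya ∩ Farrukh: 12:05–12:20, 13:15–13:20, 13:35–14:00, 16:50–17:00.
Freya ∩ Farrukh ∩ Zheng: 16:50–17:00.
Windows ≥ 15 min: (none).

none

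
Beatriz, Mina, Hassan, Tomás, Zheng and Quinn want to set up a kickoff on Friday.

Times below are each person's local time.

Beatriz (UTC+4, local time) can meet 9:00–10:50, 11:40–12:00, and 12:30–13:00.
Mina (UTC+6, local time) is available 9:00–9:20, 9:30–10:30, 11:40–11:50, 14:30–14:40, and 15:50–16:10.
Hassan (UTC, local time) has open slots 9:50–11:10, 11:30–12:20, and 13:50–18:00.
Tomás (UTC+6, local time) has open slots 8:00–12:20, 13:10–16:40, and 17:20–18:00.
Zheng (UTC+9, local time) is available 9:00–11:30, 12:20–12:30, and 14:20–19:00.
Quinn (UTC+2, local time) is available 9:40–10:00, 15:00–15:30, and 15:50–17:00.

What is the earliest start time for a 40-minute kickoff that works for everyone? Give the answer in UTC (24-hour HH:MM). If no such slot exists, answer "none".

none

Beatriz → UTC: 05:00–06:50, 07:40–08:00, 08:30–09:00.
Mina → UTC: 03:00–03:20, 03:30–04:30, 05:40–05:50, 08:30–08:40, 09:50–10:10.
Hassan → UTC: 09:50–11:10, 11:30–12:20, 13:50–18:00.
Tomás → UTC: 02:00–06:20, 07:10–10:40, 11:20–12:00.
Zheng → UTC: 00:00–02:30, 03:20–03:30, 05:20–10:00.
Quinn → UTC: 07:40–08:00, 13:00–13:30, 13:50–15:00.
Beatriz ∩ Mina: 05:40–05:50, 08:30–08:40.
Beatriz ∩ Mina ∩ Hassan: (none).
Beatriz ∩ Mina ∩ Hassan ∩ Tomás: (none).
Beatriz ∩ Mina ∩ Hassan ∩ Tomás ∩ Zheng: (none).
Beatriz ∩ Mina ∩ Hassan ∩ Tomás ∩ Zheng ∩ Quinn: (none).
Windows ≥ 40 min: (none).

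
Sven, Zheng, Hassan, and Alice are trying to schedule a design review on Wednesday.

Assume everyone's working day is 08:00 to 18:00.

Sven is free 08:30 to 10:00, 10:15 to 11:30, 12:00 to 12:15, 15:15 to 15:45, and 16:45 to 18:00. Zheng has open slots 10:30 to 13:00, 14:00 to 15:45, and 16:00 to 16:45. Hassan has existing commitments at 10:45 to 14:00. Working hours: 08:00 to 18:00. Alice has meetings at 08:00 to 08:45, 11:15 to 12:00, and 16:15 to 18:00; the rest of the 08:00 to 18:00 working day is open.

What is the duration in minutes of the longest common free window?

30 minutes

Hassan free within 08:00–18:00: 08:00–10:45, 14:00–18:00.
Alice free within 08:00–18:00: 08:45–11:15, 12:00–16:15.
Sven ∩ Zheng: 10:30–11:30, 12:00–12:15, 15:15–15:45.
Sven ∩ Zheng ∩ Hassan: 10:30–10:45, 15:15–15:45.
Sven ∩ Zheng ∩ Hassan ∩ Alice: 10:30–10:45, 15:15–15:45.
Common window lengths: 15, 30 min; longest is 30.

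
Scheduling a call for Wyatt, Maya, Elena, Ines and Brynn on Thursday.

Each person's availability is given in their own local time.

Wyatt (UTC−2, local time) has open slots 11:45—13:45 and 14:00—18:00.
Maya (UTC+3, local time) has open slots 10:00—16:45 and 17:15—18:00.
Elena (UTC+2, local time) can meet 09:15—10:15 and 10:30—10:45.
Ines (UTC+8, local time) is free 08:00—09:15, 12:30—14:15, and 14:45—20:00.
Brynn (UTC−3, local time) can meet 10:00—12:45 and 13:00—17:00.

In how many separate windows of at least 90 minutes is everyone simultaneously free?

Wyatt → UTC: 13:45–15:45, 16:00–20:00.
Maya → UTC: 07:00–13:45, 14:15–15:00.
Elena → UTC: 07:15–08:15, 08:30–08:45.
Ines → UTC: 00:00–01:15, 04:30–06:15, 06:45–12:00.
Brynn → UTC: 13:00–15:45, 16:00–20:00.
Wyatt ∩ Maya: 14:15–15:00.
Wyatt ∩ Maya ∩ Elena: (none).
Wyatt ∩ Maya ∩ Elena ∩ Ines: (none).
Wyatt ∩ Maya ∩ Elena ∩ Ines ∩ Brynn: (none).
Windows ≥ 90 min: (none).
That's 0 windows.

0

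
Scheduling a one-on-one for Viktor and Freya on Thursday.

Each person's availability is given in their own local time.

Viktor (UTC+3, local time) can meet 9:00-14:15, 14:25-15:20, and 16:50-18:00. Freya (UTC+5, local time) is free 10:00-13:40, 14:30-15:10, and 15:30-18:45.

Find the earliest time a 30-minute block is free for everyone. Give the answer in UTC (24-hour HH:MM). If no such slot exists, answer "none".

06:00

Viktor → UTC: 06:00–11:15, 11:25–12:20, 13:50–15:00.
Freya → UTC: 05:00–08:40, 09:30–10:10, 10:30–13:45.
Viktor ∩ Freya: 06:00–08:40, 09:30–10:10, 10:30–11:15, 11:25–12:20.
Windows ≥ 30 min: 06:00–08:40, 09:30–10:10, 10:30–11:15, 11:25–12:20.
Earliest such window starts at 06:00.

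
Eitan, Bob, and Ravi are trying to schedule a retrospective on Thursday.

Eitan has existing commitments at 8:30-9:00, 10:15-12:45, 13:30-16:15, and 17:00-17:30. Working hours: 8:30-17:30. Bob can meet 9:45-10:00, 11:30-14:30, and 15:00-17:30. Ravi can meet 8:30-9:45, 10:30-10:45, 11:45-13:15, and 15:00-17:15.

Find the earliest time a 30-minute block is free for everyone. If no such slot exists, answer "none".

Eitan free within 08:30–17:30: 09:00–10:15, 12:45–13:30, 16:15–17:00.
Eitan ∩ Bob: 09:45–10:00, 12:45–13:30, 16:15–17:00.
Eitan ∩ Bob ∩ Ravi: 12:45–13:15, 16:15–17:00.
Windows ≥ 30 min: 12:45–13:15, 16:15–17:00.
Earliest such window starts at 12:45.

12:45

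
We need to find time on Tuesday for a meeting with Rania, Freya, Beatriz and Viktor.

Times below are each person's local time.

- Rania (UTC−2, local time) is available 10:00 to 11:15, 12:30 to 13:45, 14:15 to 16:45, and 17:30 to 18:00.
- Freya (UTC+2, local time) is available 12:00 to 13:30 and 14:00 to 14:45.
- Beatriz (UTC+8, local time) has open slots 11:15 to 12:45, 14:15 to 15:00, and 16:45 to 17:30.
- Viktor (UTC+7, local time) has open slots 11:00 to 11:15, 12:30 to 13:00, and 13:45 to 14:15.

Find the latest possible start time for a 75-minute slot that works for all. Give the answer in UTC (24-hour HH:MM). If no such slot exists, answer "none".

Rania → UTC: 12:00–13:15, 14:30–15:45, 16:15–18:45, 19:30–20:00.
Freya → UTC: 10:00–11:30, 12:00–12:45.
Beatriz → UTC: 03:15–04:45, 06:15–07:00, 08:45–09:30.
Viktor → UTC: 04:00–04:15, 05:30–06:00, 06:45–07:15.
Rania ∩ Freya: 12:00–12:45.
Rania ∩ Freya ∩ Beatriz: (none).
Rania ∩ Freya ∩ Beatriz ∩ Viktor: (none).
Windows ≥ 75 min: (none).

none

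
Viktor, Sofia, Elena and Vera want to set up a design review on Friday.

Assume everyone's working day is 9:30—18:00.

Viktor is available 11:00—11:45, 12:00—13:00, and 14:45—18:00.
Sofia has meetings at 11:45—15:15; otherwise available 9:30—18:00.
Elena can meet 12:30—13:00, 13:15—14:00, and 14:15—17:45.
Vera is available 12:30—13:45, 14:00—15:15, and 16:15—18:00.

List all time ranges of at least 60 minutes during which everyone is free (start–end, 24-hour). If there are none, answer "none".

Sofia free within 09:30–18:00: 09:30–11:45, 15:15–18:00.
Viktor ∩ Sofia: 11:00–11:45, 15:15–18:00.
Viktor ∩ Sofia ∩ Elena: 15:15–17:45.
Viktor ∩ Sofia ∩ Elena ∩ Vera: 16:15–17:45.
Windows ≥ 60 min: 16:15–17:45.

16:15–17:45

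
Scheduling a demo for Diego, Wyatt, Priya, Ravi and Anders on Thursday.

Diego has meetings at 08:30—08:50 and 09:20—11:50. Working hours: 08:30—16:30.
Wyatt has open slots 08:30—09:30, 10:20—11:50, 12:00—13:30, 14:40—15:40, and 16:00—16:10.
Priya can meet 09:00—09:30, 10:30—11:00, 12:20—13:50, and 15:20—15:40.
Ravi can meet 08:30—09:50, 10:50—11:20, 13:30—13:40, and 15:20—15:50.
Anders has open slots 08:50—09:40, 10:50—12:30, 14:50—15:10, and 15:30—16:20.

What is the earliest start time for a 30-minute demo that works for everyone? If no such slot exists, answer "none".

none

Diego free within 08:30–16:30: 08:50–09:20, 11:50–16:30.
Diego ∩ Wyatt: 08:50–09:20, 12:00–13:30, 14:40–15:40, 16:00–16:10.
Diego ∩ Wyatt ∩ Priya: 09:00–09:20, 12:20–13:30, 15:20–15:40.
Diego ∩ Wyatt ∩ Priya ∩ Ravi: 09:00–09:20, 15:20–15:40.
Diego ∩ Wyatt ∩ Priya ∩ Ravi ∩ Anders: 09:00–09:20, 15:30–15:40.
Windows ≥ 30 min: (none).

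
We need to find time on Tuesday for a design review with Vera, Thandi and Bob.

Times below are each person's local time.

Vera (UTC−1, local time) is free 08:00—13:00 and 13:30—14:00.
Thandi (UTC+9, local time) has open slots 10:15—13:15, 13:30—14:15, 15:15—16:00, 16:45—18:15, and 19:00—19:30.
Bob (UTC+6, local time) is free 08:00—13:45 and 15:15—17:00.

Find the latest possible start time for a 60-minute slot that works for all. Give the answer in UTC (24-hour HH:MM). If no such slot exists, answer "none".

none

Vera → UTC: 09:00–14:00, 14:30–15:00.
Thandi → UTC: 01:15–04:15, 04:30–05:15, 06:15–07:00, 07:45–09:15, 10:00–10:30.
Bob → UTC: 02:00–07:45, 09:15–11:00.
Vera ∩ Thandi: 09:00–09:15, 10:00–10:30.
Vera ∩ Thandi ∩ Bob: 10:00–10:30.
Windows ≥ 60 min: (none).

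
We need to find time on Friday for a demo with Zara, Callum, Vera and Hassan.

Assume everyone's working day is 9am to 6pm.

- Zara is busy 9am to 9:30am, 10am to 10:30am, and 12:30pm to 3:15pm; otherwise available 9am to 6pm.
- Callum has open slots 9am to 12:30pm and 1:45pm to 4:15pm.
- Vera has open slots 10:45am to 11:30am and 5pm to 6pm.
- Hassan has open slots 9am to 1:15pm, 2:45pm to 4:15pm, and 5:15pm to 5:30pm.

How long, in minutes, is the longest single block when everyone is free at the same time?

45 minutes

Zara free within 09:00–18:00: 09:30–10:00, 10:30–12:30, 15:15–18:00.
Zara ∩ Callum: 09:30–10:00, 10:30–12:30, 15:15–16:15.
Zara ∩ Callum ∩ Vera: 10:45–11:30.
Zara ∩ Callum ∩ Vera ∩ Hassan: 10:45–11:30.
Single common window of 45 minutes.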